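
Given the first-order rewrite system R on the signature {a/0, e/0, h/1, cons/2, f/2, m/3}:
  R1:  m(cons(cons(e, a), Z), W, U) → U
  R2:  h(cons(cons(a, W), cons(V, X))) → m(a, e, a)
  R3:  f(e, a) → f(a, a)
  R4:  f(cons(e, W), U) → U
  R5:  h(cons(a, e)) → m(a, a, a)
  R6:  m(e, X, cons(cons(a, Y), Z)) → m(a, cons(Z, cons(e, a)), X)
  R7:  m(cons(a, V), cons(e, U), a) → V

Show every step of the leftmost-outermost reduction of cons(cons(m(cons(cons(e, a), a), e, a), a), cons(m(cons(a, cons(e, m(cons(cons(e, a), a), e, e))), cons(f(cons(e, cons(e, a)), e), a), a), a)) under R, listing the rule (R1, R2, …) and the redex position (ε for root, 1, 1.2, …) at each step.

cons(cons(a, a), cons(cons(e, e), a))

1. cons(cons(m(cons(cons(e, a), a), e, a), a), cons(m(cons(a, cons(e, m(cons(cons(e, a), a), e, e))), cons(f(cons(e, cons(e, a)), e), a), a), a))  →  cons(cons(a, a), cons(m(cons(a, cons(e, m(cons(cons(e, a), a), e, e))), cons(f(cons(e, cons(e, a)), e), a), a), a))   [R1 at 1.1]
2. cons(cons(a, a), cons(m(cons(a, cons(e, m(cons(cons(e, a), a), e, e))), cons(f(cons(e, cons(e, a)), e), a), a), a))  →  cons(cons(a, a), cons(m(cons(a, cons(e, e)), cons(f(cons(e, cons(e, a)), e), a), a), a))   [R1 at 2.1.1.2.2]
3. cons(cons(a, a), cons(m(cons(a, cons(e, e)), cons(f(cons(e, cons(e, a)), e), a), a), a))  →  cons(cons(a, a), cons(m(cons(a, cons(e, e)), cons(e, a), a), a))   [R4 at 2.1.2.1]
4. cons(cons(a, a), cons(m(cons(a, cons(e, e)), cons(e, a), a), a))  →  cons(cons(a, a), cons(cons(e, e), a))   [R7 at 2.1]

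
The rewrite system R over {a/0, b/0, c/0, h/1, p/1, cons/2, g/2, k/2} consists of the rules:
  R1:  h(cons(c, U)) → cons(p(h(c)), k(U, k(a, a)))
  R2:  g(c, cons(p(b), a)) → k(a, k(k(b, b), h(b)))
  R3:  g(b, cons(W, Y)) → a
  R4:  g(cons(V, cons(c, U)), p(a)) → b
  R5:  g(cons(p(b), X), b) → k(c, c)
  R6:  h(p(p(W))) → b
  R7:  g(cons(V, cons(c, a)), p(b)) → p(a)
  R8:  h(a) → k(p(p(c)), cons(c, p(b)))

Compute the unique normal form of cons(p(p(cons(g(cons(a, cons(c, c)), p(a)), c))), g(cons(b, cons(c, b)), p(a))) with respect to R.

cons(p(p(cons(b, c))), b)

1. cons(p(p(cons(g(cons(a, cons(c, c)), p(a)), c))), g(cons(b, cons(c, b)), p(a)))  →  cons(p(p(cons(b, c))), g(cons(b, cons(c, b)), p(a)))   [R4 at 1.1.1.1]
2. cons(p(p(cons(b, c))), g(cons(b, cons(c, b)), p(a)))  →  cons(p(p(cons(b, c))), b)   [R4 at 2]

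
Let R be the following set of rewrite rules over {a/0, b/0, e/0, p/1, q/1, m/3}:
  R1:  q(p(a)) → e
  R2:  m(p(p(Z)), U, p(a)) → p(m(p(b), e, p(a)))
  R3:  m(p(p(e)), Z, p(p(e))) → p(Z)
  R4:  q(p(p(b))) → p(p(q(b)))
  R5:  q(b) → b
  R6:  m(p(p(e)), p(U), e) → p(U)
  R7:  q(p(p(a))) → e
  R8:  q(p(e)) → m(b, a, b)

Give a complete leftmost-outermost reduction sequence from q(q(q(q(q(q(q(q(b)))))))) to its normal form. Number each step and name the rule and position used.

1. q(q(q(q(q(q(q(q(b))))))))  →  q(q(q(q(q(q(q(b)))))))   [R5 at 1.1.1.1.1.1.1]
2. q(q(q(q(q(q(q(b)))))))  →  q(q(q(q(q(q(b))))))   [R5 at 1.1.1.1.1.1]
3. q(q(q(q(q(q(b))))))  →  q(q(q(q(q(b)))))   [R5 at 1.1.1.1.1]
4. q(q(q(q(q(b)))))  →  q(q(q(q(b))))   [R5 at 1.1.1.1]
5. q(q(q(q(b))))  →  q(q(q(b)))   [R5 at 1.1.1]
6. q(q(q(b)))  →  q(q(b))   [R5 at 1.1]
7. q(q(b))  →  q(b)   [R5 at 1]
8. q(b)  →  b   [R5 at ε]

b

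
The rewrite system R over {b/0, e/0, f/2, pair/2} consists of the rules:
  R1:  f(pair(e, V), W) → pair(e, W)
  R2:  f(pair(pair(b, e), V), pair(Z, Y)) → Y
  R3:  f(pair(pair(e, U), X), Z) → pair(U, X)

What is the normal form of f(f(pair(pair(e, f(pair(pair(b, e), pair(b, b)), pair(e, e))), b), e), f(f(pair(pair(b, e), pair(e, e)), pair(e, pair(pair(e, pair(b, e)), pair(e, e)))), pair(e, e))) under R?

1. f(f(pair(pair(e, f(pair(pair(b, e), pair(b, b)), pair(e, e))), b), e), f(f(pair(pair(b, e), pair(e, e)), pair(e, pair(pair(e, pair(b, e)), pair(e, e)))), pair(e, e)))  →  f(pair(f(pair(pair(b, e), pair(b, b)), pair(e, e)), b), f(f(pair(pair(b, e), pair(e, e)), pair(e, pair(pair(e, pair(b, e)), pair(e, e)))), pair(e, e)))   [R3 at 1]
2. f(pair(f(pair(pair(b, e), pair(b, b)), pair(e, e)), b), f(f(pair(pair(b, e), pair(e, e)), pair(e, pair(pair(e, pair(b, e)), pair(e, e)))), pair(e, e)))  →  f(pair(e, b), f(f(pair(pair(b, e), pair(e, e)), pair(e, pair(pair(e, pair(b, e)), pair(e, e)))), pair(e, e)))   [R2 at 1.1]
3. f(pair(e, b), f(f(pair(pair(b, e), pair(e, e)), pair(e, pair(pair(e, pair(b, e)), pair(e, e)))), pair(e, e)))  →  pair(e, f(f(pair(pair(b, e), pair(e, e)), pair(e, pair(pair(e, pair(b, e)), pair(e, e)))), pair(e, e)))   [R1 at ε]
4. pair(e, f(f(pair(pair(b, e), pair(e, e)), pair(e, pair(pair(e, pair(b, e)), pair(e, e)))), pair(e, e)))  →  pair(e, f(pair(pair(e, pair(b, e)), pair(e, e)), pair(e, e)))   [R2 at 2.1]
5. pair(e, f(pair(pair(e, pair(b, e)), pair(e, e)), pair(e, e)))  →  pair(e, pair(pair(b, e), pair(e, e)))   [R3 at 2]

pair(e, pair(pair(b, e), pair(e, e)))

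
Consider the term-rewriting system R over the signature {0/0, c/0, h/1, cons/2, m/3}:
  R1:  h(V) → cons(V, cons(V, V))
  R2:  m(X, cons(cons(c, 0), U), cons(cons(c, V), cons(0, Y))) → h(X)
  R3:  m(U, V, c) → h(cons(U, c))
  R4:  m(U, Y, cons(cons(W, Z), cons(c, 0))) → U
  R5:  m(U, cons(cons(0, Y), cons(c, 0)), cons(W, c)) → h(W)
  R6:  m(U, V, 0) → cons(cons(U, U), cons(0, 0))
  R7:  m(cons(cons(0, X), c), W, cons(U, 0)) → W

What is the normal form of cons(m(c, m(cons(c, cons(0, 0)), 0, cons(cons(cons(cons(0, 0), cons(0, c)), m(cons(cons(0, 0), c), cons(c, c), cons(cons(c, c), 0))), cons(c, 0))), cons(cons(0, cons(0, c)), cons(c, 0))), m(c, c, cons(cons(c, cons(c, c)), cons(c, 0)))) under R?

cons(c, c)

1. cons(m(c, m(cons(c, cons(0, 0)), 0, cons(cons(cons(cons(0, 0), cons(0, c)), m(cons(cons(0, 0), c), cons(c, c), cons(cons(c, c), 0))), cons(c, 0))), cons(cons(0, cons(0, c)), cons(c, 0))), m(c, c, cons(cons(c, cons(c, c)), cons(c, 0))))  →  cons(c, m(c, c, cons(cons(c, cons(c, c)), cons(c, 0))))   [R4 at 1]
2. cons(c, m(c, c, cons(cons(c, cons(c, c)), cons(c, 0))))  →  cons(c, c)   [R4 at 2]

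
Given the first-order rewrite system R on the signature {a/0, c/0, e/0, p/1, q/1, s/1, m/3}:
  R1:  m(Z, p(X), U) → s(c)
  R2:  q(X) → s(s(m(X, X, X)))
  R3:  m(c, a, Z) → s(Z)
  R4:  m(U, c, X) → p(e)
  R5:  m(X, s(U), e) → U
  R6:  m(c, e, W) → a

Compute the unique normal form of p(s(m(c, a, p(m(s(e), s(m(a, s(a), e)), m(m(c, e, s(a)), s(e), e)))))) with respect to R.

p(s(s(p(a))))

1. p(s(m(c, a, p(m(s(e), s(m(a, s(a), e)), m(m(c, e, s(a)), s(e), e))))))  →  p(s(s(p(m(s(e), s(m(a, s(a), e)), m(m(c, e, s(a)), s(e), e))))))   [R3 at 1.1]
2. p(s(s(p(m(s(e), s(m(a, s(a), e)), m(m(c, e, s(a)), s(e), e))))))  →  p(s(s(p(m(s(e), s(a), m(m(c, e, s(a)), s(e), e))))))   [R5 at 1.1.1.1.2.1]
3. p(s(s(p(m(s(e), s(a), m(m(c, e, s(a)), s(e), e))))))  →  p(s(s(p(m(s(e), s(a), e)))))   [R5 at 1.1.1.1.3]
4. p(s(s(p(m(s(e), s(a), e)))))  →  p(s(s(p(a))))   [R5 at 1.1.1.1]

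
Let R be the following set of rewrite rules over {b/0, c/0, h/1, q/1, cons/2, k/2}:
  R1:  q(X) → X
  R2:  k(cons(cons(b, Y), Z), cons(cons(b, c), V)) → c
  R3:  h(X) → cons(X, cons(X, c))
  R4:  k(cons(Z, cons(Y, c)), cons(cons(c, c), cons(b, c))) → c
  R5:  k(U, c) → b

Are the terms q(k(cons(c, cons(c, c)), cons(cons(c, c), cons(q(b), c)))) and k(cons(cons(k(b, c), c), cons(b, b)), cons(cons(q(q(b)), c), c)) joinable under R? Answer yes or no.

Reduce t₁ = q(k(cons(c, cons(c, c)), cons(cons(c, c), cons(q(b), c)))):
1. q(k(cons(c, cons(c, c)), cons(cons(c, c), cons(q(b), c))))  →  k(cons(c, cons(c, c)), cons(cons(c, c), cons(q(b), c)))   [R1 at ε]
2. k(cons(c, cons(c, c)), cons(cons(c, c), cons(q(b), c)))  →  k(cons(c, cons(c, c)), cons(cons(c, c), cons(b, c)))   [R1 at 2.2.1]
3. k(cons(c, cons(c, c)), cons(cons(c, c), cons(b, c)))  →  c   [R4 at ε]

Reduce t₂ = k(cons(cons(k(b, c), c), cons(b, b)), cons(cons(q(q(b)), c), c)):
1. k(cons(cons(k(b, c), c), cons(b, b)), cons(cons(q(q(b)), c), c))  →  k(cons(cons(b, c), cons(b, b)), cons(cons(q(q(b)), c), c))   [R5 at 1.1.1]
2. k(cons(cons(b, c), cons(b, b)), cons(cons(q(q(b)), c), c))  →  k(cons(cons(b, c), cons(b, b)), cons(cons(q(b), c), c))   [R1 at 2.1.1]
3. k(cons(cons(b, c), cons(b, b)), cons(cons(q(b), c), c))  →  k(cons(cons(b, c), cons(b, b)), cons(cons(b, c), c))   [R1 at 2.1.1]
4. k(cons(cons(b, c), cons(b, b)), cons(cons(b, c), c))  →  c   [R2 at ε]

yes — NF(t₁) = c, NF(t₂) = c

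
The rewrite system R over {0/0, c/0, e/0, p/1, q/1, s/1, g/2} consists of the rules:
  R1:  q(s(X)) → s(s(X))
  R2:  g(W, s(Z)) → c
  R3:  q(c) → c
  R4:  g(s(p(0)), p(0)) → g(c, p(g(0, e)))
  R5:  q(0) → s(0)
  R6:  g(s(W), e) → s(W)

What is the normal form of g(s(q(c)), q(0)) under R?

c

1. g(s(q(c)), q(0))  →  g(s(c), q(0))   [R3 at 1.1]
2. g(s(c), q(0))  →  g(s(c), s(0))   [R5 at 2]
3. g(s(c), s(0))  →  c   [R2 at ε]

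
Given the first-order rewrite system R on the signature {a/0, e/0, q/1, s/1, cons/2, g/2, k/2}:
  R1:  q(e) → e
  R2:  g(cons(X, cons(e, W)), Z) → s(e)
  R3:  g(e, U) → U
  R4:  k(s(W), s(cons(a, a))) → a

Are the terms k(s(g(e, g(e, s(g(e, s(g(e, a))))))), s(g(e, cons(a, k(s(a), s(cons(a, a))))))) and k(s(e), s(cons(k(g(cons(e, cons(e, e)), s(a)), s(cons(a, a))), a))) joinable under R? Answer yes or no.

Reduce t₁ = k(s(g(e, g(e, s(g(e, s(g(e, a))))))), s(g(e, cons(a, k(s(a), s(cons(a, a))))))):
1. k(s(g(e, g(e, s(g(e, s(g(e, a))))))), s(g(e, cons(a, k(s(a), s(cons(a, a)))))))  →  k(s(g(e, s(g(e, s(g(e, a)))))), s(g(e, cons(a, k(s(a), s(cons(a, a)))))))   [R3 at 1.1]
2. k(s(g(e, s(g(e, s(g(e, a)))))), s(g(e, cons(a, k(s(a), s(cons(a, a)))))))  →  k(s(s(g(e, s(g(e, a))))), s(g(e, cons(a, k(s(a), s(cons(a, a)))))))   [R3 at 1.1]
3. k(s(s(g(e, s(g(e, a))))), s(g(e, cons(a, k(s(a), s(cons(a, a)))))))  →  k(s(s(s(g(e, a)))), s(g(e, cons(a, k(s(a), s(cons(a, a)))))))   [R3 at 1.1.1]
4. k(s(s(s(g(e, a)))), s(g(e, cons(a, k(s(a), s(cons(a, a)))))))  →  k(s(s(s(a))), s(g(e, cons(a, k(s(a), s(cons(a, a)))))))   [R3 at 1.1.1.1]
5. k(s(s(s(a))), s(g(e, cons(a, k(s(a), s(cons(a, a)))))))  →  k(s(s(s(a))), s(cons(a, k(s(a), s(cons(a, a))))))   [R3 at 2.1]
6. k(s(s(s(a))), s(cons(a, k(s(a), s(cons(a, a))))))  →  k(s(s(s(a))), s(cons(a, a)))   [R4 at 2.1.2]
7. k(s(s(s(a))), s(cons(a, a)))  →  a   [R4 at ε]

Reduce t₂ = k(s(e), s(cons(k(g(cons(e, cons(e, e)), s(a)), s(cons(a, a))), a))):
1. k(s(e), s(cons(k(g(cons(e, cons(e, e)), s(a)), s(cons(a, a))), a)))  →  k(s(e), s(cons(k(s(e), s(cons(a, a))), a)))   [R2 at 2.1.1.1]
2. k(s(e), s(cons(k(s(e), s(cons(a, a))), a)))  →  k(s(e), s(cons(a, a)))   [R4 at 2.1.1]
3. k(s(e), s(cons(a, a)))  →  a   [R4 at ε]

yes — NF(t₁) = a, NF(t₂) = a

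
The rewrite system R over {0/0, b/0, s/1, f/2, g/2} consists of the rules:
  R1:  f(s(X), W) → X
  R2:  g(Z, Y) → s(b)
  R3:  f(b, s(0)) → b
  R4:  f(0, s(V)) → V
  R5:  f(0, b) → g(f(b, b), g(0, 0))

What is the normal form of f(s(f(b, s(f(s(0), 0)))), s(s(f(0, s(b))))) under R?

1. f(s(f(b, s(f(s(0), 0)))), s(s(f(0, s(b)))))  →  f(b, s(f(s(0), 0)))   [R1 at ε]
2. f(b, s(f(s(0), 0)))  →  f(b, s(0))   [R1 at 2.1]
3. f(b, s(0))  →  b   [R3 at ε]

b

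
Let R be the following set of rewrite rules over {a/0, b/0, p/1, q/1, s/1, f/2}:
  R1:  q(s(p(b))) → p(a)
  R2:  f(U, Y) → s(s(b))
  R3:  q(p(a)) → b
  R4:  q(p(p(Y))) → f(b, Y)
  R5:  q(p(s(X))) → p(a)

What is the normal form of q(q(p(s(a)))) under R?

1. q(q(p(s(a))))  →  q(p(a))   [R5 at 1]
2. q(p(a))  →  b   [R3 at ε]

b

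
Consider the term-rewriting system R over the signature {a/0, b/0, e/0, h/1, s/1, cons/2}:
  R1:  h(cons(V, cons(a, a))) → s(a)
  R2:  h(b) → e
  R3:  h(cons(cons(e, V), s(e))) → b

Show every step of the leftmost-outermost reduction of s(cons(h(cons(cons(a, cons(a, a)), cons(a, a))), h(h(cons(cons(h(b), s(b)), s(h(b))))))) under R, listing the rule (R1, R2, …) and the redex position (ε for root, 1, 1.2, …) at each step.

s(cons(s(a), e))

1. s(cons(h(cons(cons(a, cons(a, a)), cons(a, a))), h(h(cons(cons(h(b), s(b)), s(h(b)))))))  →  s(cons(s(a), h(h(cons(cons(h(b), s(b)), s(h(b)))))))   [R1 at 1.1]
2. s(cons(s(a), h(h(cons(cons(h(b), s(b)), s(h(b)))))))  →  s(cons(s(a), h(h(cons(cons(e, s(b)), s(h(b)))))))   [R2 at 1.2.1.1.1.1]
3. s(cons(s(a), h(h(cons(cons(e, s(b)), s(h(b)))))))  →  s(cons(s(a), h(h(cons(cons(e, s(b)), s(e))))))   [R2 at 1.2.1.1.2.1]
4. s(cons(s(a), h(h(cons(cons(e, s(b)), s(e))))))  →  s(cons(s(a), h(b)))   [R3 at 1.2.1]
5. s(cons(s(a), h(b)))  →  s(cons(s(a), e))   [R2 at 1.2]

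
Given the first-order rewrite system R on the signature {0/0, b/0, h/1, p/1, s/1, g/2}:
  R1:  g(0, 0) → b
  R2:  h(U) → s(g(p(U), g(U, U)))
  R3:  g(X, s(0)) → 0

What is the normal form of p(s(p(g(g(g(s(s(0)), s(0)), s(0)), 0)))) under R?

1. p(s(p(g(g(g(s(s(0)), s(0)), s(0)), 0))))  →  p(s(p(g(0, 0))))   [R3 at 1.1.1.1]
2. p(s(p(g(0, 0))))  →  p(s(p(b)))   [R1 at 1.1.1]

p(s(p(b)))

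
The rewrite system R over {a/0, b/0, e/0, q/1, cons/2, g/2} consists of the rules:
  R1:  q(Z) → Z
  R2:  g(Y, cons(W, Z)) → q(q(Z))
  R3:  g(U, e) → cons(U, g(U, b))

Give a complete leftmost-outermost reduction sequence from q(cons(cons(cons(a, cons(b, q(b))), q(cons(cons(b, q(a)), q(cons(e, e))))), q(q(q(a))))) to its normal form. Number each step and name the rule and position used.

cons(cons(cons(a, cons(b, b)), cons(cons(b, a), cons(e, e))), a)

1. q(cons(cons(cons(a, cons(b, q(b))), q(cons(cons(b, q(a)), q(cons(e, e))))), q(q(q(a)))))  →  cons(cons(cons(a, cons(b, q(b))), q(cons(cons(b, q(a)), q(cons(e, e))))), q(q(q(a))))   [R1 at ε]
2. cons(cons(cons(a, cons(b, q(b))), q(cons(cons(b, q(a)), q(cons(e, e))))), q(q(q(a))))  →  cons(cons(cons(a, cons(b, b)), q(cons(cons(b, q(a)), q(cons(e, e))))), q(q(q(a))))   [R1 at 1.1.2.2]
3. cons(cons(cons(a, cons(b, b)), q(cons(cons(b, q(a)), q(cons(e, e))))), q(q(q(a))))  →  cons(cons(cons(a, cons(b, b)), cons(cons(b, q(a)), q(cons(e, e)))), q(q(q(a))))   [R1 at 1.2]
4. cons(cons(cons(a, cons(b, b)), cons(cons(b, q(a)), q(cons(e, e)))), q(q(q(a))))  →  cons(cons(cons(a, cons(b, b)), cons(cons(b, a), q(cons(e, e)))), q(q(q(a))))   [R1 at 1.2.1.2]
5. cons(cons(cons(a, cons(b, b)), cons(cons(b, a), q(cons(e, e)))), q(q(q(a))))  →  cons(cons(cons(a, cons(b, b)), cons(cons(b, a), cons(e, e))), q(q(q(a))))   [R1 at 1.2.2]
6. cons(cons(cons(a, cons(b, b)), cons(cons(b, a), cons(e, e))), q(q(q(a))))  →  cons(cons(cons(a, cons(b, b)), cons(cons(b, a), cons(e, e))), q(q(a)))   [R1 at 2]
7. cons(cons(cons(a, cons(b, b)), cons(cons(b, a), cons(e, e))), q(q(a)))  →  cons(cons(cons(a, cons(b, b)), cons(cons(b, a), cons(e, e))), q(a))   [R1 at 2]
8. cons(cons(cons(a, cons(b, b)), cons(cons(b, a), cons(e, e))), q(a))  →  cons(cons(cons(a, cons(b, b)), cons(cons(b, a), cons(e, e))), a)   [R1 at 2]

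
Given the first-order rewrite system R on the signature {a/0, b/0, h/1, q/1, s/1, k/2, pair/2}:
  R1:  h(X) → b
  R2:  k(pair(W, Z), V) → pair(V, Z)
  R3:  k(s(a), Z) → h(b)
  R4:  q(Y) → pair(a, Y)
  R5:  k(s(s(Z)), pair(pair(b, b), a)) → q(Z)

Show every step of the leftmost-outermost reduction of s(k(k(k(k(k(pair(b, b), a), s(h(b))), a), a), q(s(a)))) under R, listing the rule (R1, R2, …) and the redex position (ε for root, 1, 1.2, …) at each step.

s(pair(pair(a, s(a)), b))

1. s(k(k(k(k(k(pair(b, b), a), s(h(b))), a), a), q(s(a))))  →  s(k(k(k(k(pair(a, b), s(h(b))), a), a), q(s(a))))   [R2 at 1.1.1.1.1]
2. s(k(k(k(k(pair(a, b), s(h(b))), a), a), q(s(a))))  →  s(k(k(k(pair(s(h(b)), b), a), a), q(s(a))))   [R2 at 1.1.1.1]
3. s(k(k(k(pair(s(h(b)), b), a), a), q(s(a))))  →  s(k(k(pair(a, b), a), q(s(a))))   [R2 at 1.1.1]
4. s(k(k(pair(a, b), a), q(s(a))))  →  s(k(pair(a, b), q(s(a))))   [R2 at 1.1]
5. s(k(pair(a, b), q(s(a))))  →  s(pair(q(s(a)), b))   [R2 at 1]
6. s(pair(q(s(a)), b))  →  s(pair(pair(a, s(a)), b))   [R4 at 1.1]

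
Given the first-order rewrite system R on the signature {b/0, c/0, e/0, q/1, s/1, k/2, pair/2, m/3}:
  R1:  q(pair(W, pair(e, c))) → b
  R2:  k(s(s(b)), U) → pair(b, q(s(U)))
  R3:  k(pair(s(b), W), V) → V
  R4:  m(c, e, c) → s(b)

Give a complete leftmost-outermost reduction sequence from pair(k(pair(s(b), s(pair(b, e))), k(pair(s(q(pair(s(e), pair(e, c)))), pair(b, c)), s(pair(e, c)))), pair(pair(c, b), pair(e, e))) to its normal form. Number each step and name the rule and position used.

pair(s(pair(e, c)), pair(pair(c, b), pair(e, e)))

1. pair(k(pair(s(b), s(pair(b, e))), k(pair(s(q(pair(s(e), pair(e, c)))), pair(b, c)), s(pair(e, c)))), pair(pair(c, b), pair(e, e)))  →  pair(k(pair(s(q(pair(s(e), pair(e, c)))), pair(b, c)), s(pair(e, c))), pair(pair(c, b), pair(e, e)))   [R3 at 1]
2. pair(k(pair(s(q(pair(s(e), pair(e, c)))), pair(b, c)), s(pair(e, c))), pair(pair(c, b), pair(e, e)))  →  pair(k(pair(s(b), pair(b, c)), s(pair(e, c))), pair(pair(c, b), pair(e, e)))   [R1 at 1.1.1.1]
3. pair(k(pair(s(b), pair(b, c)), s(pair(e, c))), pair(pair(c, b), pair(e, e)))  →  pair(s(pair(e, c)), pair(pair(c, b), pair(e, e)))   [R3 at 1]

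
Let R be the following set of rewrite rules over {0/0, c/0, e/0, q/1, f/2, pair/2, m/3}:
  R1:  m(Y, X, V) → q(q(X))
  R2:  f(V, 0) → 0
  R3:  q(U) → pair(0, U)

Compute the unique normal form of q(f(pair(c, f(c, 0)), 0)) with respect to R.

1. q(f(pair(c, f(c, 0)), 0))  →  pair(0, f(pair(c, f(c, 0)), 0))   [R3 at ε]
2. pair(0, f(pair(c, f(c, 0)), 0))  →  pair(0, 0)   [R2 at 2]

pair(0, 0)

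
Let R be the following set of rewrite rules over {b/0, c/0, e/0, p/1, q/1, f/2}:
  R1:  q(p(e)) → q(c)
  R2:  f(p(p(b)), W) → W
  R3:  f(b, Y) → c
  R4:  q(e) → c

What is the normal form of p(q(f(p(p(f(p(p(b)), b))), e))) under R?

1. p(q(f(p(p(f(p(p(b)), b))), e)))  →  p(q(f(p(p(b)), e)))   [R2 at 1.1.1.1.1]
2. p(q(f(p(p(b)), e)))  →  p(q(e))   [R2 at 1.1]
3. p(q(e))  →  p(c)   [R4 at 1]

p(c)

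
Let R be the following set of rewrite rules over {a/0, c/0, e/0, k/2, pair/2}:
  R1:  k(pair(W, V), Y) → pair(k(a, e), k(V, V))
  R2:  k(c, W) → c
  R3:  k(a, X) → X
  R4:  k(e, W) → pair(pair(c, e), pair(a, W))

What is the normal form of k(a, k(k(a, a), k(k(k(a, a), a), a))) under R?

a

1. k(a, k(k(a, a), k(k(k(a, a), a), a)))  →  k(k(a, a), k(k(k(a, a), a), a))   [R3 at ε]
2. k(k(a, a), k(k(k(a, a), a), a))  →  k(a, k(k(k(a, a), a), a))   [R3 at 1]
3. k(a, k(k(k(a, a), a), a))  →  k(k(k(a, a), a), a)   [R3 at ε]
4. k(k(k(a, a), a), a)  →  k(k(a, a), a)   [R3 at 1.1]
5. k(k(a, a), a)  →  k(a, a)   [R3 at 1]
6. k(a, a)  →  a   [R3 at ε]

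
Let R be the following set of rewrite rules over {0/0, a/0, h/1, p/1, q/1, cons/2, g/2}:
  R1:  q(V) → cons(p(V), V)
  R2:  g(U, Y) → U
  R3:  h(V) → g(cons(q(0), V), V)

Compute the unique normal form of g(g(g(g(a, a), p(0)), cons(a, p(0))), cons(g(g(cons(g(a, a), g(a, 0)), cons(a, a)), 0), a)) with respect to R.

1. g(g(g(g(a, a), p(0)), cons(a, p(0))), cons(g(g(cons(g(a, a), g(a, 0)), cons(a, a)), 0), a))  →  g(g(g(a, a), p(0)), cons(a, p(0)))   [R2 at ε]
2. g(g(g(a, a), p(0)), cons(a, p(0)))  →  g(g(a, a), p(0))   [R2 at ε]
3. g(g(a, a), p(0))  →  g(a, a)   [R2 at ε]
4. g(a, a)  →  a   [R2 at ε]

a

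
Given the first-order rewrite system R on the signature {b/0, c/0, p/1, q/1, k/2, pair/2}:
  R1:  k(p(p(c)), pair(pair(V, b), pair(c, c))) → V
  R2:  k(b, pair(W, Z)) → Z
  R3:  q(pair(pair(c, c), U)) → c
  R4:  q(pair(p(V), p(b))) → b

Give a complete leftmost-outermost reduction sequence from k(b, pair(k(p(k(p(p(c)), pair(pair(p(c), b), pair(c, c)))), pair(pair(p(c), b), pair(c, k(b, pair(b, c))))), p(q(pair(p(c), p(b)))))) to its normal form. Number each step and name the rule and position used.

p(b)

1. k(b, pair(k(p(k(p(p(c)), pair(pair(p(c), b), pair(c, c)))), pair(pair(p(c), b), pair(c, k(b, pair(b, c))))), p(q(pair(p(c), p(b))))))  →  p(q(pair(p(c), p(b))))   [R2 at ε]
2. p(q(pair(p(c), p(b))))  →  p(b)   [R4 at 1]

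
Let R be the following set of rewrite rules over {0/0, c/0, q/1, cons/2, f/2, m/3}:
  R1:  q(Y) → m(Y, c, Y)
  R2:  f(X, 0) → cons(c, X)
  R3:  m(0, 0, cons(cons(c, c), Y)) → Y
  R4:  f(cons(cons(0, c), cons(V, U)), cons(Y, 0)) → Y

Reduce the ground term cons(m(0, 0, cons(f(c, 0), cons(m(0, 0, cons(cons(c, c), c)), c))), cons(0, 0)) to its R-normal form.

cons(cons(c, c), cons(0, 0))

1. cons(m(0, 0, cons(f(c, 0), cons(m(0, 0, cons(cons(c, c), c)), c))), cons(0, 0))  →  cons(m(0, 0, cons(cons(c, c), cons(m(0, 0, cons(cons(c, c), c)), c))), cons(0, 0))   [R2 at 1.3.1]
2. cons(m(0, 0, cons(cons(c, c), cons(m(0, 0, cons(cons(c, c), c)), c))), cons(0, 0))  →  cons(cons(m(0, 0, cons(cons(c, c), c)), c), cons(0, 0))   [R3 at 1]
3. cons(cons(m(0, 0, cons(cons(c, c), c)), c), cons(0, 0))  →  cons(cons(c, c), cons(0, 0))   [R3 at 1.1]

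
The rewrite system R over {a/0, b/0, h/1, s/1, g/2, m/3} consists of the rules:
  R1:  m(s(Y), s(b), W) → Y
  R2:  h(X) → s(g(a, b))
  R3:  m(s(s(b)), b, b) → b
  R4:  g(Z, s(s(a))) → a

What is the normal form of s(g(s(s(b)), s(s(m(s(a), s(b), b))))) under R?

s(a)

1. s(g(s(s(b)), s(s(m(s(a), s(b), b)))))  →  s(g(s(s(b)), s(s(a))))   [R1 at 1.2.1.1]
2. s(g(s(s(b)), s(s(a))))  →  s(a)   [R4 at 1]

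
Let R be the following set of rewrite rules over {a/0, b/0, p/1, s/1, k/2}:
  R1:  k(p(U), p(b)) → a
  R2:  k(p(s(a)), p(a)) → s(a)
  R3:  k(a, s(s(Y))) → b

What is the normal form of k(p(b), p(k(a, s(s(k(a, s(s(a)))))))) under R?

a

1. k(p(b), p(k(a, s(s(k(a, s(s(a))))))))  →  k(p(b), p(b))   [R3 at 2.1]
2. k(p(b), p(b))  →  a   [R1 at ε]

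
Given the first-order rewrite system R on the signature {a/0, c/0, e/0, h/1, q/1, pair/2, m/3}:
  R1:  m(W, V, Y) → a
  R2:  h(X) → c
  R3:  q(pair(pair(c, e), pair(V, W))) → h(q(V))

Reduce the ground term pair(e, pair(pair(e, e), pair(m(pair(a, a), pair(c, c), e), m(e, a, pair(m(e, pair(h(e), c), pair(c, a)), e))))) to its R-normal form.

pair(e, pair(pair(e, e), pair(a, a)))

1. pair(e, pair(pair(e, e), pair(m(pair(a, a), pair(c, c), e), m(e, a, pair(m(e, pair(h(e), c), pair(c, a)), e)))))  →  pair(e, pair(pair(e, e), pair(a, m(e, a, pair(m(e, pair(h(e), c), pair(c, a)), e)))))   [R1 at 2.2.1]
2. pair(e, pair(pair(e, e), pair(a, m(e, a, pair(m(e, pair(h(e), c), pair(c, a)), e)))))  →  pair(e, pair(pair(e, e), pair(a, a)))   [R1 at 2.2.2]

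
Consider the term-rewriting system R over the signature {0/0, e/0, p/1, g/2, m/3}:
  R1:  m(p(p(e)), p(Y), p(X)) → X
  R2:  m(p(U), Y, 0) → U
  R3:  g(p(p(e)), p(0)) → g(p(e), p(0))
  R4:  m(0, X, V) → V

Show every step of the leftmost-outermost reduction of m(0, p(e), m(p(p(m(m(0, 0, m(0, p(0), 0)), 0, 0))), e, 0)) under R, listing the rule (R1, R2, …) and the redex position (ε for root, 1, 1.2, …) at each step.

p(0)

1. m(0, p(e), m(p(p(m(m(0, 0, m(0, p(0), 0)), 0, 0))), e, 0))  →  m(p(p(m(m(0, 0, m(0, p(0), 0)), 0, 0))), e, 0)   [R4 at ε]
2. m(p(p(m(m(0, 0, m(0, p(0), 0)), 0, 0))), e, 0)  →  p(m(m(0, 0, m(0, p(0), 0)), 0, 0))   [R2 at ε]
3. p(m(m(0, 0, m(0, p(0), 0)), 0, 0))  →  p(m(m(0, p(0), 0), 0, 0))   [R4 at 1.1]
4. p(m(m(0, p(0), 0), 0, 0))  →  p(m(0, 0, 0))   [R4 at 1.1]
5. p(m(0, 0, 0))  →  p(0)   [R4 at 1]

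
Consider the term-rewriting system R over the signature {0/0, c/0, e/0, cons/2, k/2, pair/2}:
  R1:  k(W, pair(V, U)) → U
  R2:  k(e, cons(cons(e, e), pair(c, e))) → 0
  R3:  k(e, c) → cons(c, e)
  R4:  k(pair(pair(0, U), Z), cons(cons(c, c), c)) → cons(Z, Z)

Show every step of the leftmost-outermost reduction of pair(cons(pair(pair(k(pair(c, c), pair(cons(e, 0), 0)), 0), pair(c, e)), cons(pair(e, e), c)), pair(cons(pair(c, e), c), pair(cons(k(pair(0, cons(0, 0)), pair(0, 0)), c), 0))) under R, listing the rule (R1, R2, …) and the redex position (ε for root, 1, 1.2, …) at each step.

1. pair(cons(pair(pair(k(pair(c, c), pair(cons(e, 0), 0)), 0), pair(c, e)), cons(pair(e, e), c)), pair(cons(pair(c, e), c), pair(cons(k(pair(0, cons(0, 0)), pair(0, 0)), c), 0)))  →  pair(cons(pair(pair(0, 0), pair(c, e)), cons(pair(e, e), c)), pair(cons(pair(c, e), c), pair(cons(k(pair(0, cons(0, 0)), pair(0, 0)), c), 0)))   [R1 at 1.1.1.1]
2. pair(cons(pair(pair(0, 0), pair(c, e)), cons(pair(e, e), c)), pair(cons(pair(c, e), c), pair(cons(k(pair(0, cons(0, 0)), pair(0, 0)), c), 0)))  →  pair(cons(pair(pair(0, 0), pair(c, e)), cons(pair(e, e), c)), pair(cons(pair(c, e), c), pair(cons(0, c), 0)))   [R1 at 2.2.1.1]

pair(cons(pair(pair(0, 0), pair(c, e)), cons(pair(e, e), c)), pair(cons(pair(c, e), c), pair(cons(0, c), 0)))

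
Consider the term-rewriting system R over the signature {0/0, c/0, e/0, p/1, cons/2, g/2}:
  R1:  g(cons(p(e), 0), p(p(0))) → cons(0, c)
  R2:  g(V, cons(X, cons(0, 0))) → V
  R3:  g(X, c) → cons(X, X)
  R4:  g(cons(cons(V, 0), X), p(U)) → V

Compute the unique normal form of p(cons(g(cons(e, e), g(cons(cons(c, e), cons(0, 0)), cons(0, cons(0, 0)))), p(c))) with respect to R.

p(cons(cons(e, e), p(c)))

1. p(cons(g(cons(e, e), g(cons(cons(c, e), cons(0, 0)), cons(0, cons(0, 0)))), p(c)))  →  p(cons(g(cons(e, e), cons(cons(c, e), cons(0, 0))), p(c)))   [R2 at 1.1.2]
2. p(cons(g(cons(e, e), cons(cons(c, e), cons(0, 0))), p(c)))  →  p(cons(cons(e, e), p(c)))   [R2 at 1.1]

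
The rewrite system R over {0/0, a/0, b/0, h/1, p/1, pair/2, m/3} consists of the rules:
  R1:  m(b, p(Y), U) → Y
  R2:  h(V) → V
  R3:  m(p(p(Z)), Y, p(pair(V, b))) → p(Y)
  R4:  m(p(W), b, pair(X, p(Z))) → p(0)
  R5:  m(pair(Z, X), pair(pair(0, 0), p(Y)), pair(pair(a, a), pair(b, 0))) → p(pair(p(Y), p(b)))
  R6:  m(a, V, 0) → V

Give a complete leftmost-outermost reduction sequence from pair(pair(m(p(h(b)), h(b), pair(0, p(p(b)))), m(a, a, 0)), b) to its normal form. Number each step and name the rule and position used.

1. pair(pair(m(p(h(b)), h(b), pair(0, p(p(b)))), m(a, a, 0)), b)  →  pair(pair(m(p(b), h(b), pair(0, p(p(b)))), m(a, a, 0)), b)   [R2 at 1.1.1.1]
2. pair(pair(m(p(b), h(b), pair(0, p(p(b)))), m(a, a, 0)), b)  →  pair(pair(m(p(b), b, pair(0, p(p(b)))), m(a, a, 0)), b)   [R2 at 1.1.2]
3. pair(pair(m(p(b), b, pair(0, p(p(b)))), m(a, a, 0)), b)  →  pair(pair(p(0), m(a, a, 0)), b)   [R4 at 1.1]
4. pair(pair(p(0), m(a, a, 0)), b)  →  pair(pair(p(0), a), b)   [R6 at 1.2]

pair(pair(p(0), a), b)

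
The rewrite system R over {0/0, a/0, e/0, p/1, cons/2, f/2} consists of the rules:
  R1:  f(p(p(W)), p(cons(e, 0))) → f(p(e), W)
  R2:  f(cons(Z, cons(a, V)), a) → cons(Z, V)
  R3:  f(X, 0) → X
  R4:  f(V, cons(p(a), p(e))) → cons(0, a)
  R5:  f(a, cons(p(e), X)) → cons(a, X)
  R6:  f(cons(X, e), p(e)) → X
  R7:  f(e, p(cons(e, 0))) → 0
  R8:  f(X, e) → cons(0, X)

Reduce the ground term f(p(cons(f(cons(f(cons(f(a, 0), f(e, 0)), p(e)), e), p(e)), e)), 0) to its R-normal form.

1. f(p(cons(f(cons(f(cons(f(a, 0), f(e, 0)), p(e)), e), p(e)), e)), 0)  →  p(cons(f(cons(f(cons(f(a, 0), f(e, 0)), p(e)), e), p(e)), e))   [R3 at ε]
2. p(cons(f(cons(f(cons(f(a, 0), f(e, 0)), p(e)), e), p(e)), e))  →  p(cons(f(cons(f(a, 0), f(e, 0)), p(e)), e))   [R6 at 1.1]
3. p(cons(f(cons(f(a, 0), f(e, 0)), p(e)), e))  →  p(cons(f(cons(a, f(e, 0)), p(e)), e))   [R3 at 1.1.1.1]
4. p(cons(f(cons(a, f(e, 0)), p(e)), e))  →  p(cons(f(cons(a, e), p(e)), e))   [R3 at 1.1.1.2]
5. p(cons(f(cons(a, e), p(e)), e))  →  p(cons(a, e))   [R6 at 1.1]

p(cons(a, e))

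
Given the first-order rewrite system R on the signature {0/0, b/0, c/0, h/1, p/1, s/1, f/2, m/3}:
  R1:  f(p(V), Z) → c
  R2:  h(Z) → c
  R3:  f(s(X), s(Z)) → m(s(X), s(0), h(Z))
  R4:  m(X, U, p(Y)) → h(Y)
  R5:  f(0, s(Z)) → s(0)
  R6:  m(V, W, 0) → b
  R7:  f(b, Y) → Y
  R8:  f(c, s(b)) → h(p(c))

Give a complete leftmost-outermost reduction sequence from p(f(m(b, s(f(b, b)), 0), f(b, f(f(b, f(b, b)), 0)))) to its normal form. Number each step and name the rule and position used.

1. p(f(m(b, s(f(b, b)), 0), f(b, f(f(b, f(b, b)), 0))))  →  p(f(b, f(b, f(f(b, f(b, b)), 0))))   [R6 at 1.1]
2. p(f(b, f(b, f(f(b, f(b, b)), 0))))  →  p(f(b, f(f(b, f(b, b)), 0)))   [R7 at 1]
3. p(f(b, f(f(b, f(b, b)), 0)))  →  p(f(f(b, f(b, b)), 0))   [R7 at 1]
4. p(f(f(b, f(b, b)), 0))  →  p(f(f(b, b), 0))   [R7 at 1.1]
5. p(f(f(b, b), 0))  →  p(f(b, 0))   [R7 at 1.1]
6. p(f(b, 0))  →  p(0)   [R7 at 1]

p(0)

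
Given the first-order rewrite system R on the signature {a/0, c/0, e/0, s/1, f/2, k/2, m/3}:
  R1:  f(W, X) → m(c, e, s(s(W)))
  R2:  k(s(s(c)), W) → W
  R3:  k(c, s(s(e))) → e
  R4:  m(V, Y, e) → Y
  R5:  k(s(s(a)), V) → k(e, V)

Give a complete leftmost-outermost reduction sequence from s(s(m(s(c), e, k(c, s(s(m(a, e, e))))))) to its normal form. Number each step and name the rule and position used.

1. s(s(m(s(c), e, k(c, s(s(m(a, e, e)))))))  →  s(s(m(s(c), e, k(c, s(s(e))))))   [R4 at 1.1.3.2.1.1]
2. s(s(m(s(c), e, k(c, s(s(e))))))  →  s(s(m(s(c), e, e)))   [R3 at 1.1.3]
3. s(s(m(s(c), e, e)))  →  s(s(e))   [R4 at 1.1]

s(s(e))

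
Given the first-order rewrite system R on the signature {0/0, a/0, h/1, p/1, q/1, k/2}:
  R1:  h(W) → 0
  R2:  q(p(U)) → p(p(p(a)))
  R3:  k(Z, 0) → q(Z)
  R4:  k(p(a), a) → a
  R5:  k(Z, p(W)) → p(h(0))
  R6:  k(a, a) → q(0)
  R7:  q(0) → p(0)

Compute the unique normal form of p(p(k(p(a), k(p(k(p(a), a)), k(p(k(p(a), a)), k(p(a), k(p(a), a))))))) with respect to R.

p(p(a))

1. p(p(k(p(a), k(p(k(p(a), a)), k(p(k(p(a), a)), k(p(a), k(p(a), a)))))))  →  p(p(k(p(a), k(p(a), k(p(k(p(a), a)), k(p(a), k(p(a), a)))))))   [R4 at 1.1.2.1.1]
2. p(p(k(p(a), k(p(a), k(p(k(p(a), a)), k(p(a), k(p(a), a)))))))  →  p(p(k(p(a), k(p(a), k(p(a), k(p(a), k(p(a), a)))))))   [R4 at 1.1.2.2.1.1]
3. p(p(k(p(a), k(p(a), k(p(a), k(p(a), k(p(a), a)))))))  →  p(p(k(p(a), k(p(a), k(p(a), k(p(a), a))))))   [R4 at 1.1.2.2.2.2]
4. p(p(k(p(a), k(p(a), k(p(a), k(p(a), a))))))  →  p(p(k(p(a), k(p(a), k(p(a), a)))))   [R4 at 1.1.2.2.2]
5. p(p(k(p(a), k(p(a), k(p(a), a)))))  →  p(p(k(p(a), k(p(a), a))))   [R4 at 1.1.2.2]
6. p(p(k(p(a), k(p(a), a))))  →  p(p(k(p(a), a)))   [R4 at 1.1.2]
7. p(p(k(p(a), a)))  →  p(p(a))   [R4 at 1.1]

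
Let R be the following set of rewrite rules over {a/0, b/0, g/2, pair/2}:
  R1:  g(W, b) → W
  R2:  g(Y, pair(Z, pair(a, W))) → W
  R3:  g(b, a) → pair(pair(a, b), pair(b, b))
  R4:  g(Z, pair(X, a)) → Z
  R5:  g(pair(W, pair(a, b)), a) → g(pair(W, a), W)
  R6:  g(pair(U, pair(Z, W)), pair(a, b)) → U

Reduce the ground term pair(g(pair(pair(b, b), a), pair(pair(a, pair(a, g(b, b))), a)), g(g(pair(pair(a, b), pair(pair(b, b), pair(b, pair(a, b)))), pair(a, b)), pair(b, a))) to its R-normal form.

1. pair(g(pair(pair(b, b), a), pair(pair(a, pair(a, g(b, b))), a)), g(g(pair(pair(a, b), pair(pair(b, b), pair(b, pair(a, b)))), pair(a, b)), pair(b, a)))  →  pair(pair(pair(b, b), a), g(g(pair(pair(a, b), pair(pair(b, b), pair(b, pair(a, b)))), pair(a, b)), pair(b, a)))   [R4 at 1]
2. pair(pair(pair(b, b), a), g(g(pair(pair(a, b), pair(pair(b, b), pair(b, pair(a, b)))), pair(a, b)), pair(b, a)))  →  pair(pair(pair(b, b), a), g(pair(pair(a, b), pair(pair(b, b), pair(b, pair(a, b)))), pair(a, b)))   [R4 at 2]
3. pair(pair(pair(b, b), a), g(pair(pair(a, b), pair(pair(b, b), pair(b, pair(a, b)))), pair(a, b)))  →  pair(pair(pair(b, b), a), pair(a, b))   [R6 at 2]

pair(pair(pair(b, b), a), pair(a, b))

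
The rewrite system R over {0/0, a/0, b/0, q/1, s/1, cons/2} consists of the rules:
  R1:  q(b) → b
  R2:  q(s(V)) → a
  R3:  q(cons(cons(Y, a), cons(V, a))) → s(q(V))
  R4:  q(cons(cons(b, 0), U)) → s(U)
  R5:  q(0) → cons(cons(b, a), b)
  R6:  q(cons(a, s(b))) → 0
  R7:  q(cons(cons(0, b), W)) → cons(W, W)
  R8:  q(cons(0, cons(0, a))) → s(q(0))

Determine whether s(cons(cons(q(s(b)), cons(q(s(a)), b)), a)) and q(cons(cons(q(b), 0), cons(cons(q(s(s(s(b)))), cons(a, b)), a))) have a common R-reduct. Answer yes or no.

yes — NF(t₁) = s(cons(cons(a, cons(a, b)), a)), NF(t₂) = s(cons(cons(a, cons(a, b)), a))

Reduce t₁ = s(cons(cons(q(s(b)), cons(q(s(a)), b)), a)):
1. s(cons(cons(q(s(b)), cons(q(s(a)), b)), a))  →  s(cons(cons(a, cons(q(s(a)), b)), a))   [R2 at 1.1.1]
2. s(cons(cons(a, cons(q(s(a)), b)), a))  →  s(cons(cons(a, cons(a, b)), a))   [R2 at 1.1.2.1]

Reduce t₂ = q(cons(cons(q(b), 0), cons(cons(q(s(s(s(b)))), cons(a, b)), a))):
1. q(cons(cons(q(b), 0), cons(cons(q(s(s(s(b)))), cons(a, b)), a)))  →  q(cons(cons(b, 0), cons(cons(q(s(s(s(b)))), cons(a, b)), a)))   [R1 at 1.1.1]
2. q(cons(cons(b, 0), cons(cons(q(s(s(s(b)))), cons(a, b)), a)))  →  s(cons(cons(q(s(s(s(b)))), cons(a, b)), a))   [R4 at ε]
3. s(cons(cons(q(s(s(s(b)))), cons(a, b)), a))  →  s(cons(cons(a, cons(a, b)), a))   [R2 at 1.1.1]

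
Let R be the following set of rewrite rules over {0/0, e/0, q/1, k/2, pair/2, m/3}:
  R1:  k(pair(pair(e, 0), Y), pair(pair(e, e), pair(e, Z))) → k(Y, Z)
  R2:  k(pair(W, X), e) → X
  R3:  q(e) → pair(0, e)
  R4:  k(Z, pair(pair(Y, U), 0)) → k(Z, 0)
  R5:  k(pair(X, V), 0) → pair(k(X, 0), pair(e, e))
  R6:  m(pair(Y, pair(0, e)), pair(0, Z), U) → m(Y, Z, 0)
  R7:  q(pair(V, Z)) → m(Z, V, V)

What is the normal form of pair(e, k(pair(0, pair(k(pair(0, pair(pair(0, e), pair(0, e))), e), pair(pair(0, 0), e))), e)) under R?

pair(e, pair(pair(pair(0, e), pair(0, e)), pair(pair(0, 0), e)))

1. pair(e, k(pair(0, pair(k(pair(0, pair(pair(0, e), pair(0, e))), e), pair(pair(0, 0), e))), e))  →  pair(e, pair(k(pair(0, pair(pair(0, e), pair(0, e))), e), pair(pair(0, 0), e)))   [R2 at 2]
2. pair(e, pair(k(pair(0, pair(pair(0, e), pair(0, e))), e), pair(pair(0, 0), e)))  →  pair(e, pair(pair(pair(0, e), pair(0, e)), pair(pair(0, 0), e)))   [R2 at 2.1]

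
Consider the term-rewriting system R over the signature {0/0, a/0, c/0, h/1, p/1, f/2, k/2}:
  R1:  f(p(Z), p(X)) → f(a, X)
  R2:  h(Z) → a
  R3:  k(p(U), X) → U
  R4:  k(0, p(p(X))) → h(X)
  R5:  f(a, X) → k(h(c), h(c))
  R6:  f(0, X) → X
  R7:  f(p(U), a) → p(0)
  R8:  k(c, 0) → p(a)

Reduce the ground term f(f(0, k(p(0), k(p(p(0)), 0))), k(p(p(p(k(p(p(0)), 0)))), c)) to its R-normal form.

1. f(f(0, k(p(0), k(p(p(0)), 0))), k(p(p(p(k(p(p(0)), 0)))), c))  →  f(k(p(0), k(p(p(0)), 0)), k(p(p(p(k(p(p(0)), 0)))), c))   [R6 at 1]
2. f(k(p(0), k(p(p(0)), 0)), k(p(p(p(k(p(p(0)), 0)))), c))  →  f(0, k(p(p(p(k(p(p(0)), 0)))), c))   [R3 at 1]
3. f(0, k(p(p(p(k(p(p(0)), 0)))), c))  →  k(p(p(p(k(p(p(0)), 0)))), c)   [R6 at ε]
4. k(p(p(p(k(p(p(0)), 0)))), c)  →  p(p(k(p(p(0)), 0)))   [R3 at ε]
5. p(p(k(p(p(0)), 0)))  →  p(p(p(0)))   [R3 at 1.1]

p(p(p(0)))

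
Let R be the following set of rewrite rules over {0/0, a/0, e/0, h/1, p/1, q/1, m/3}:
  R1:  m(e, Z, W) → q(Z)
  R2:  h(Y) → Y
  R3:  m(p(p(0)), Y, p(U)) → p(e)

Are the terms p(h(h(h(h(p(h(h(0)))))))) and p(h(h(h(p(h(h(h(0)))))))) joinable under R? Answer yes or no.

yes — NF(t₁) = p(p(0)), NF(t₂) = p(p(0))

Reduce t₁ = p(h(h(h(h(p(h(h(0)))))))):
1. p(h(h(h(h(p(h(h(0))))))))  →  p(h(h(h(p(h(h(0)))))))   [R2 at 1]
2. p(h(h(h(p(h(h(0)))))))  →  p(h(h(p(h(h(0))))))   [R2 at 1]
3. p(h(h(p(h(h(0))))))  →  p(h(p(h(h(0)))))   [R2 at 1]
4. p(h(p(h(h(0)))))  →  p(p(h(h(0))))   [R2 at 1]
5. p(p(h(h(0))))  →  p(p(h(0)))   [R2 at 1.1]
6. p(p(h(0)))  →  p(p(0))   [R2 at 1.1]

Reduce t₂ = p(h(h(h(p(h(h(h(0)))))))):
1. p(h(h(h(p(h(h(h(0))))))))  →  p(h(h(p(h(h(h(0)))))))   [R2 at 1]
2. p(h(h(p(h(h(h(0)))))))  →  p(h(p(h(h(h(0))))))   [R2 at 1]
3. p(h(p(h(h(h(0))))))  →  p(p(h(h(h(0)))))   [R2 at 1]
4. p(p(h(h(h(0)))))  →  p(p(h(h(0))))   [R2 at 1.1]
5. p(p(h(h(0))))  →  p(p(h(0)))   [R2 at 1.1]
6. p(p(h(0)))  →  p(p(0))   [R2 at 1.1]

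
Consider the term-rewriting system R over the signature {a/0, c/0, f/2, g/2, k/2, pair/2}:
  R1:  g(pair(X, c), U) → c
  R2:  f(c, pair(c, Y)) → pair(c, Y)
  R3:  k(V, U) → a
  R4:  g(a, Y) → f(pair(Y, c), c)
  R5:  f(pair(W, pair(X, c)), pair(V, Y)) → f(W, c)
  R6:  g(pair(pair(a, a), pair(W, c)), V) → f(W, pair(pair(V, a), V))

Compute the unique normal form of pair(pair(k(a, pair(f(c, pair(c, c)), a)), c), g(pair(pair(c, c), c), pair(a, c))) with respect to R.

pair(pair(a, c), c)

1. pair(pair(k(a, pair(f(c, pair(c, c)), a)), c), g(pair(pair(c, c), c), pair(a, c)))  →  pair(pair(a, c), g(pair(pair(c, c), c), pair(a, c)))   [R3 at 1.1]
2. pair(pair(a, c), g(pair(pair(c, c), c), pair(a, c)))  →  pair(pair(a, c), c)   [R1 at 2]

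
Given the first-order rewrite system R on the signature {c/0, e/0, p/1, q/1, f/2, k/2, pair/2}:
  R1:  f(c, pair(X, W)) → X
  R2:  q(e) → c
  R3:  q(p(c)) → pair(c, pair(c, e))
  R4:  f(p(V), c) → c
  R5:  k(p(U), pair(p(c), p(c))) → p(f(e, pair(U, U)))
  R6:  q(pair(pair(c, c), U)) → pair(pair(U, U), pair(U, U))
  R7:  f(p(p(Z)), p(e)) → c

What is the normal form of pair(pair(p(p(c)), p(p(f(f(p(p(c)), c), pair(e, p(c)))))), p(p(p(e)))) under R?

pair(pair(p(p(c)), p(p(e))), p(p(p(e))))

1. pair(pair(p(p(c)), p(p(f(f(p(p(c)), c), pair(e, p(c)))))), p(p(p(e))))  →  pair(pair(p(p(c)), p(p(f(c, pair(e, p(c)))))), p(p(p(e))))   [R4 at 1.2.1.1.1]
2. pair(pair(p(p(c)), p(p(f(c, pair(e, p(c)))))), p(p(p(e))))  →  pair(pair(p(p(c)), p(p(e))), p(p(p(e))))   [R1 at 1.2.1.1]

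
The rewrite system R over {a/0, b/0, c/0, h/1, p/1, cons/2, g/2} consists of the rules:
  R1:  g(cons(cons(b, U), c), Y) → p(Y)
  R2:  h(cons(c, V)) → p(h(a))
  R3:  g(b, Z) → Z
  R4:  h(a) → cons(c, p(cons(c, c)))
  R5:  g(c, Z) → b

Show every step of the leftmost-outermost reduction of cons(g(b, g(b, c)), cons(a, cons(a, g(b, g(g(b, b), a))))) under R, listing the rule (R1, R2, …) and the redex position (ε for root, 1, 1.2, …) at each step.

cons(c, cons(a, cons(a, a)))

1. cons(g(b, g(b, c)), cons(a, cons(a, g(b, g(g(b, b), a)))))  →  cons(g(b, c), cons(a, cons(a, g(b, g(g(b, b), a)))))   [R3 at 1]
2. cons(g(b, c), cons(a, cons(a, g(b, g(g(b, b), a)))))  →  cons(c, cons(a, cons(a, g(b, g(g(b, b), a)))))   [R3 at 1]
3. cons(c, cons(a, cons(a, g(b, g(g(b, b), a)))))  →  cons(c, cons(a, cons(a, g(g(b, b), a))))   [R3 at 2.2.2]
4. cons(c, cons(a, cons(a, g(g(b, b), a))))  →  cons(c, cons(a, cons(a, g(b, a))))   [R3 at 2.2.2.1]
5. cons(c, cons(a, cons(a, g(b, a))))  →  cons(c, cons(a, cons(a, a)))   [R3 at 2.2.2]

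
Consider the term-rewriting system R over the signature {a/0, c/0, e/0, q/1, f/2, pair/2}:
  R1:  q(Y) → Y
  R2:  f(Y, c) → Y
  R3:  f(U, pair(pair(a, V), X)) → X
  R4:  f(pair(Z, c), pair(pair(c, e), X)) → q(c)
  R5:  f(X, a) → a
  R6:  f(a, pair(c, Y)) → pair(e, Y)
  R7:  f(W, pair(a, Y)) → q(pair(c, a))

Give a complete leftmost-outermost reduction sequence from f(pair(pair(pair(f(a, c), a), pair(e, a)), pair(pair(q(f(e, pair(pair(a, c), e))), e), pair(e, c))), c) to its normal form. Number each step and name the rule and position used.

pair(pair(pair(a, a), pair(e, a)), pair(pair(e, e), pair(e, c)))

1. f(pair(pair(pair(f(a, c), a), pair(e, a)), pair(pair(q(f(e, pair(pair(a, c), e))), e), pair(e, c))), c)  →  pair(pair(pair(f(a, c), a), pair(e, a)), pair(pair(q(f(e, pair(pair(a, c), e))), e), pair(e, c)))   [R2 at ε]
2. pair(pair(pair(f(a, c), a), pair(e, a)), pair(pair(q(f(e, pair(pair(a, c), e))), e), pair(e, c)))  →  pair(pair(pair(a, a), pair(e, a)), pair(pair(q(f(e, pair(pair(a, c), e))), e), pair(e, c)))   [R2 at 1.1.1]
3. pair(pair(pair(a, a), pair(e, a)), pair(pair(q(f(e, pair(pair(a, c), e))), e), pair(e, c)))  →  pair(pair(pair(a, a), pair(e, a)), pair(pair(f(e, pair(pair(a, c), e)), e), pair(e, c)))   [R1 at 2.1.1]
4. pair(pair(pair(a, a), pair(e, a)), pair(pair(f(e, pair(pair(a, c), e)), e), pair(e, c)))  →  pair(pair(pair(a, a), pair(e, a)), pair(pair(e, e), pair(e, c)))   [R3 at 2.1.1]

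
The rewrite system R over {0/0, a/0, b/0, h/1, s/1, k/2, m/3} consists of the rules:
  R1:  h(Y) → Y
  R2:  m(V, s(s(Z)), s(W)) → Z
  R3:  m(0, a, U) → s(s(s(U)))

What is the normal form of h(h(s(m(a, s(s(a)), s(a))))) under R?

s(a)

1. h(h(s(m(a, s(s(a)), s(a)))))  →  h(s(m(a, s(s(a)), s(a))))   [R1 at ε]
2. h(s(m(a, s(s(a)), s(a))))  →  s(m(a, s(s(a)), s(a)))   [R1 at ε]
3. s(m(a, s(s(a)), s(a)))  →  s(a)   [R2 at 1]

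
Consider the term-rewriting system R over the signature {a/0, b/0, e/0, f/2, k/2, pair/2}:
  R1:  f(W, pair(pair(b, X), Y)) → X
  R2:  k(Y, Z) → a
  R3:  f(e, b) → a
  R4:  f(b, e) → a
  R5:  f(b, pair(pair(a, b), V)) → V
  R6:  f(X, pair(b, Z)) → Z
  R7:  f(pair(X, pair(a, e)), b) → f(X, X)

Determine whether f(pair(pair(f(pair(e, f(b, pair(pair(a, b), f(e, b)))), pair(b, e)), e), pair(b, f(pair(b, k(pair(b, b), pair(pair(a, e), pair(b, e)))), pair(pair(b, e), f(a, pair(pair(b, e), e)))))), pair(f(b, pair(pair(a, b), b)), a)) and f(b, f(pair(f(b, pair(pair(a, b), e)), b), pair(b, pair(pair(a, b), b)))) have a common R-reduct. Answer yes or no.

no — NF(t₁) = a, NF(t₂) = b

Reduce t₁ = f(pair(pair(f(pair(e, f(b, pair(pair(a, b), f(e, b)))), pair(b, e)), e), pair(b, f(pair(b, k(pair(b, b), pair(pair(a, e), pair(b, e)))), pair(pair(b, e), f(a, pair(pair(b, e), e)))))), pair(f(b, pair(pair(a, b), b)), a)):
1. f(pair(pair(f(pair(e, f(b, pair(pair(a, b), f(e, b)))), pair(b, e)), e), pair(b, f(pair(b, k(pair(b, b), pair(pair(a, e), pair(b, e)))), pair(pair(b, e), f(a, pair(pair(b, e), e)))))), pair(f(b, pair(pair(a, b), b)), a))  →  f(pair(pair(e, e), pair(b, f(pair(b, k(pair(b, b), pair(pair(a, e), pair(b, e)))), pair(pair(b, e), f(a, pair(pair(b, e), e)))))), pair(f(b, pair(pair(a, b), b)), a))   [R6 at 1.1.1]
2. f(pair(pair(e, e), pair(b, f(pair(b, k(pair(b, b), pair(pair(a, e), pair(b, e)))), pair(pair(b, e), f(a, pair(pair(b, e), e)))))), pair(f(b, pair(pair(a, b), b)), a))  →  f(pair(pair(e, e), pair(b, e)), pair(f(b, pair(pair(a, b), b)), a))   [R1 at 1.2.2]
3. f(pair(pair(e, e), pair(b, e)), pair(f(b, pair(pair(a, b), b)), a))  →  f(pair(pair(e, e), pair(b, e)), pair(b, a))   [R5 at 2.1]
4. f(pair(pair(e, e), pair(b, e)), pair(b, a))  →  a   [R6 at ε]

Reduce t₂ = f(b, f(pair(f(b, pair(pair(a, b), e)), b), pair(b, pair(pair(a, b), b)))):
1. f(b, f(pair(f(b, pair(pair(a, b), e)), b), pair(b, pair(pair(a, b), b))))  →  f(b, pair(pair(a, b), b))   [R6 at 2]
2. f(b, pair(pair(a, b), b))  →  b   [R5 at ε]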